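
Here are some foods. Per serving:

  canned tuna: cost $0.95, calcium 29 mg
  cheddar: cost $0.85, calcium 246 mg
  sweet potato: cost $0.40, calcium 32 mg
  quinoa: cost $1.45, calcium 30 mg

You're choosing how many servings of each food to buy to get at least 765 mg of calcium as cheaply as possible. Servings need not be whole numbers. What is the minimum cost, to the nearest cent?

$2.64

Cost per mg of calcium: cheddar $0.0035, sweet potato $0.0125, canned tuna $0.0328, quinoa $0.0483.
With no serving limits, use only cheddar: 765 mg / 246 mg = 3.11 servings × $0.85 = $2.64.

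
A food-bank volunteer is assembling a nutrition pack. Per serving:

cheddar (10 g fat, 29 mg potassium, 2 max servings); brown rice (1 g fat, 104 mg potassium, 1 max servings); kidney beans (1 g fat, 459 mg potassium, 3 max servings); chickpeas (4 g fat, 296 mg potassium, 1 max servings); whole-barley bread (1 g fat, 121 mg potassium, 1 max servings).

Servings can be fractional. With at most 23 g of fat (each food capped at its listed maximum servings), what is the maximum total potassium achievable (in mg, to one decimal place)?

1938.6 mg

Potassium per g fat: kidney beans 459, whole-barley bread 121, brown rice 104, chickpeas 74, cheddar 2.9.
Take 3 servings of kidney beans: uses 3 g fat, +1377.0 mg potassium (running total 1377.0 mg).
Take 1 serving of whole-barley bread: uses 1 g fat, +121.0 mg potassium (running total 1498.0 mg).
Take 1 serving of brown rice: uses 1 g fat, +104.0 mg potassium (running total 1602.0 mg).
Take 1 serving of chickpeas: uses 4 g fat, +296.0 mg potassium (running total 1898.0 mg).
Take 1.4 servings of cheddar: uses 14 g fat, +40.6 mg potassium (running total 1938.6 mg).
Filling greedily by potassium-per-g fat is optimal for one linear limit, giving 1938.6 mg.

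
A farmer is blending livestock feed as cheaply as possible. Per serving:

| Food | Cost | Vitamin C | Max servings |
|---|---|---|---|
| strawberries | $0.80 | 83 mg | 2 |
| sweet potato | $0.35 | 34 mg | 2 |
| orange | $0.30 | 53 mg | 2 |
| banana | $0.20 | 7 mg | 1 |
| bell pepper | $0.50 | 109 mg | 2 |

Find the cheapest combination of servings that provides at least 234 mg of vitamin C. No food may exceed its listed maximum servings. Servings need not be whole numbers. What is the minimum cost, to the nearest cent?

$1.09

Cost per mg of vitamin C: bell pepper $0.0046, orange $0.0057, strawberries $0.0096, sweet potato $0.0103, banana $0.0286.
Take 2 servings of bell pepper: +218.0 mg vitamin C for $1.00 (total $1.00, still need 16.0 mg).
Take 0.3019 servings of orange: +16.0 mg vitamin C for $0.09 (total $1.09, still need 0.0 mg).
Filling from the cheapest source first is optimal under one linear minimum: $1.09.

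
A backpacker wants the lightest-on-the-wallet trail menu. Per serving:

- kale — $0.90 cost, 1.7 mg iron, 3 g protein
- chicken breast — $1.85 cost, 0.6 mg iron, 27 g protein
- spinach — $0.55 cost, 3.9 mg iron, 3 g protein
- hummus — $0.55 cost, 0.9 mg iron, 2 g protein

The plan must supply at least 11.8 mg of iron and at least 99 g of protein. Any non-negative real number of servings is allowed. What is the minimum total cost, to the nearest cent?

$7.65

kale only: max(11.8/1.7, 99/3) = 33 servings → $29.70.
chicken breast only: max(11.8/0.6, 99/27) = 19.67 servings → $36.38.
spinach only: max(11.8/3.9, 99/3) = 33 servings → $18.15.
hummus only: max(11.8/0.9, 99/2) = 49.5 servings → $27.23.
kale + chicken breast with both tight: 5.878 servings and 3.014 servings → $10.86.
kale + spinach: intersection lies outside the first quadrant.
kale + hummus: the both-tight solution has a negative serving — not a feasible corner.
chicken breast + spinach with both tight: 3.388 servings and 2.504 servings → $7.65.
chicken breast + hummus with both tight: 2.835 servings and 11.22 servings → $11.42.
spinach + hummus: the both-tight solution has a negative serving — not a feasible corner.
Cheapest feasible corner: $7.65.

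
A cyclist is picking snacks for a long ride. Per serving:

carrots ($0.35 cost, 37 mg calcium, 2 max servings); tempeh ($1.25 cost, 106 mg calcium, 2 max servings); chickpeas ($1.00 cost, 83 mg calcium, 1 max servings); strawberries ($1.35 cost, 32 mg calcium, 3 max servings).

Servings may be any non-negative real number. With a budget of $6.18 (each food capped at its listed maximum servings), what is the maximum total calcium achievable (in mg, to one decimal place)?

Calcium per dollar: carrots 105.7, tempeh 84.8, chickpeas 83, strawberries 23.7.
Take 2 servings of carrots: spends $0.70, +74.0 mg calcium (running total 74.0 mg).
Take 2 servings of tempeh: spends $2.50, +212.0 mg calcium (running total 286.0 mg).
Take 1 serving of chickpeas: spends $1.00, +83.0 mg calcium (running total 369.0 mg).
Take 1.467 servings of strawberries: spends $1.98, +46.9 mg calcium (running total 415.9 mg).
Greedy by best ratio exhausts the cost allowance optimally: 415.9 mg.

415.9 mg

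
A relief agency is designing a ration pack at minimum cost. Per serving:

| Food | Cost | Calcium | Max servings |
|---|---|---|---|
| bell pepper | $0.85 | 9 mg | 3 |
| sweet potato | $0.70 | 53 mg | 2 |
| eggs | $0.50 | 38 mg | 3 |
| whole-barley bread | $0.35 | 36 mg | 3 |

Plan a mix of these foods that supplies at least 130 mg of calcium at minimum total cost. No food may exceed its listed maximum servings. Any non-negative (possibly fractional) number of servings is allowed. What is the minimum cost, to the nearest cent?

Cost per mg of calcium: whole-barley bread $0.0097, eggs $0.0132, sweet potato $0.0132, bell pepper $0.0944.
Take 3 servings of whole-barley bread: +108.0 mg calcium for $1.05 (total $1.05, still need 22.0 mg).
Take 0.5789 servings of eggs: +22.0 mg calcium for $0.29 (total $1.34, still need 0.0 mg).
Filling from the cheapest source first is optimal under one linear minimum: $1.34.

$1.34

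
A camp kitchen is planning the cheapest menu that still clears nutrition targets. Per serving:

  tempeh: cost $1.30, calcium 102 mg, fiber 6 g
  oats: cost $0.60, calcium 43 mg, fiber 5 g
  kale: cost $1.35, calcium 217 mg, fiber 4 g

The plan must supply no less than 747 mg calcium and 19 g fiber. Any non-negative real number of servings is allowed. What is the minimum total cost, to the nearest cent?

$5.06

tempeh only: max(747/102, 19/6) = 7.324 servings → $9.52.
oats only: max(747/43, 19/5) = 17.37 servings → $10.42.
kale only: max(747/217, 19/4) = 4.75 servings → $6.41.
tempeh + oats: intersection lies outside the first quadrant.
tempeh + kale with both tight: 1.27 servings and 2.846 servings → $5.49.
oats + kale with both tight: 1.243 servings and 3.196 servings → $5.06.
The minimum over all feasible corners is $5.06.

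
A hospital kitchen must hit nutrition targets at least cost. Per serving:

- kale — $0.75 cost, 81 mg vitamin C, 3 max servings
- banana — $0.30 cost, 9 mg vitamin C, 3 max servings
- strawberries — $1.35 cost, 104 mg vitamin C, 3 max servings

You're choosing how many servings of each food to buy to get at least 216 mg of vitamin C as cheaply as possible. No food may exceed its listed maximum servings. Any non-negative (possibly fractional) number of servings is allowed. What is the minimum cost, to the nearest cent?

$2.00

Cost per mg of vitamin C: kale $0.0093, strawberries $0.0130, banana $0.0333.
Take 2.667 servings of kale: +216.0 mg vitamin C for $2.00 (total $2.00, still need 0.0 mg).
Filling from the cheapest source first is optimal under one linear minimum: $2.00.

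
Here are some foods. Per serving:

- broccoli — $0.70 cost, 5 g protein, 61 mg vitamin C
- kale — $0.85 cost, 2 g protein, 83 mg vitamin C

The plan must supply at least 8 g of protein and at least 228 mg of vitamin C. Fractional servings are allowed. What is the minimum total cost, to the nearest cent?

$2.39

broccoli only: max(8/5, 228/61) = 3.738 servings → $2.62.
kale only: max(8/2, 228/83) = 4 servings → $3.40.
broccoli + kale with both tight: 0.7099 servings and 2.225 servings → $2.39.
So the least-cost plan costs $2.39.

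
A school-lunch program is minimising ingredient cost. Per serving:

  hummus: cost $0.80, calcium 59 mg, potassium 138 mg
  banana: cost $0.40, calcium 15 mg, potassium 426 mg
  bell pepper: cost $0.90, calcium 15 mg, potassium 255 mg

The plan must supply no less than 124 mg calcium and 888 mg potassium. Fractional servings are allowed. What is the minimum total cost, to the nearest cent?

Check every corner: each single food scaled to meet both minima, and each pair solved so both constraints bind.
hummus only: max(124/59, 888/138) = 6.435 servings → $5.15.
banana only: max(124/15, 888/426) = 8.267 servings → $3.31.
bell pepper only: max(124/15, 888/255) = 8.267 servings → $7.44.
hummus + banana with both tight: 1.713 servings and 1.53 servings → $1.98.
hummus + bell pepper with both tight: 1.41 servings and 2.719 servings → $3.58.
banana + bell pepper with both targets exact would need a negative amount; discard.
So the least-cost plan costs $1.98.

$1.98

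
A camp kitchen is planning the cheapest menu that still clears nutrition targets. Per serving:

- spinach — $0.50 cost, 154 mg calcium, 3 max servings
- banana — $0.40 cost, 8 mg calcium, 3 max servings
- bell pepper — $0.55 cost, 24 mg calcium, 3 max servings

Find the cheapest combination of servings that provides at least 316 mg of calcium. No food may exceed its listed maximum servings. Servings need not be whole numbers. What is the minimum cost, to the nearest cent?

Cost per mg of calcium: spinach $0.0032, bell pepper $0.0229, banana $0.0500.
Take 2.052 servings of spinach: +316.0 mg calcium for $1.03 (total $1.03, still need 0.0 mg).
Greedy by cheapest-per-mg is optimal for a single linear constraint, so the minimum cost is $1.03.

$1.03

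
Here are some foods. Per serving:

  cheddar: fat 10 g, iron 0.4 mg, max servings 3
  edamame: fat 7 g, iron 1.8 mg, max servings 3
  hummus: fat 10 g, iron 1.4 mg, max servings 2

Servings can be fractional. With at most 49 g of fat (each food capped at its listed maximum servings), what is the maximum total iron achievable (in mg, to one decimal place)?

Iron per g fat: edamame 0.2571, hummus 0.14, cheddar 0.04.
Take 3 servings of edamame: uses 21 g fat, +5.4 mg iron (running total 5.4 mg).
Take 2 servings of hummus: uses 20 g fat, +2.8 mg iron (running total 8.2 mg).
Take 0.8 servings of cheddar: uses 8 g fat, +0.3 mg iron (running total 8.5 mg).
Greedy by best ratio exhausts the fat allowance optimally: 8.5 mg.

8.5 mg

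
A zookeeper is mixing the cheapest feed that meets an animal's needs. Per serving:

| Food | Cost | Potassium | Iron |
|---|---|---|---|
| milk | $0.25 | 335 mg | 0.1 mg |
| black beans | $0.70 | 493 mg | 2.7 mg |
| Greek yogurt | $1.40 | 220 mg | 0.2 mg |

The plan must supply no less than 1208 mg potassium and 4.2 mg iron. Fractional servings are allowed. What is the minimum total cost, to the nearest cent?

$1.40

Check every corner: each single food scaled to meet both minima, and each pair solved so both constraints bind.
milk only: max(1208/335, 4.2/0.1) = 42 servings → $10.50.
black beans only: max(1208/493, 4.2/2.7) = 2.45 servings → $1.72.
Greek yogurt only: max(1208/220, 4.2/0.2) = 21 servings → $29.40.
milk + black beans with both tight: 1.393 servings and 1.504 servings → $1.40.
milk + Greek yogurt: intersection lies outside the first quadrant.
black beans + Greek yogurt with both tight: 1.377 servings and 2.404 servings → $4.33.
Cheapest feasible corner: $1.40.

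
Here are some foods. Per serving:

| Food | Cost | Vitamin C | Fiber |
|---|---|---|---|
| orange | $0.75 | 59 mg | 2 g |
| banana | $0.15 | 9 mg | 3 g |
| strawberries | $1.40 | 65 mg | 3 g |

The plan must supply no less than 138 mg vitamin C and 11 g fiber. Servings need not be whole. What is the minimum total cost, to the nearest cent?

A basic optimal solution has at most two foods positive. Try each food alone and each pair with both targets met exactly.
orange only: max(138/59, 11/2) = 5.5 servings → $4.12.
banana only: max(138/9, 11/3) = 15.33 servings → $2.30.
strawberries only: max(138/65, 11/3) = 3.667 servings → $5.13.
orange + banana with both tight: 1.981 servings and 2.346 servings → $1.84.
orange + strawberries: intersection lies outside the first quadrant.
banana + strawberries with both tight: 1.792 servings and 1.875 servings → $2.89.
So the least-cost plan costs $1.84.

$1.84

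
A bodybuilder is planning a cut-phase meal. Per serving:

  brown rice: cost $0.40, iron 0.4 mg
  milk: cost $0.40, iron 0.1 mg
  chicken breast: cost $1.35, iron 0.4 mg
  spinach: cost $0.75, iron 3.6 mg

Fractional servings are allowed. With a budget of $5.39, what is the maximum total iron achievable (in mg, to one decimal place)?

25.9 mg

Iron per dollar: spinach 4.8, brown rice 1, chicken breast 0.2963, milk 0.25.
With no serving limits, spend the whole cost allowance on spinach: $5.39 / $0.75 × 3.6 mg = 25.9 mg.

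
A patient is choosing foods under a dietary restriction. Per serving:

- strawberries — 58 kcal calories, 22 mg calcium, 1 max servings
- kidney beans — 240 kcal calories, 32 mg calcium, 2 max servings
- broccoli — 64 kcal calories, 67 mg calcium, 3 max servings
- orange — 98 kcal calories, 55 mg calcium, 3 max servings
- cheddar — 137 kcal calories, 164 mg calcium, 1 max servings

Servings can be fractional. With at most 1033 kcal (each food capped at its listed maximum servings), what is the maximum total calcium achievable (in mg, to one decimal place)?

598.9 mg

Calcium per kcal: cheddar 1.197, broccoli 1.047, orange 0.5612, strawberries 0.3793, kidney beans 0.1333.
Take 1 serving of cheddar: uses 137 kcal, +164.0 mg calcium (running total 164.0 mg).
Take 3 servings of broccoli: uses 192 kcal, +201.0 mg calcium (running total 365.0 mg).
Take 3 servings of orange: uses 294 kcal, +165.0 mg calcium (running total 530.0 mg).
Take 1 serving of strawberries: uses 58 kcal, +22.0 mg calcium (running total 552.0 mg).
Take 1.467 servings of kidney beans: uses 352 kcal, +46.9 mg calcium (running total 598.9 mg).
Greedy by best ratio exhausts the calories allowance optimally: 598.9 mg.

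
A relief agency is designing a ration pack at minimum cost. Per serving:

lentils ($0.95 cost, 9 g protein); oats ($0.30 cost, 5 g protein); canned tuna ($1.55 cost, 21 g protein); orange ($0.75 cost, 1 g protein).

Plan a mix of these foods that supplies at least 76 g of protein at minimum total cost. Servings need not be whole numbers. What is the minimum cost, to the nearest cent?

$4.56

Cost per g of protein: oats $0.0600, canned tuna $0.0738, lentils $0.1056, orange $0.7500.
With no serving limits, use only oats: 76 g / 5 g = 15.2 servings × $0.30 = $4.56.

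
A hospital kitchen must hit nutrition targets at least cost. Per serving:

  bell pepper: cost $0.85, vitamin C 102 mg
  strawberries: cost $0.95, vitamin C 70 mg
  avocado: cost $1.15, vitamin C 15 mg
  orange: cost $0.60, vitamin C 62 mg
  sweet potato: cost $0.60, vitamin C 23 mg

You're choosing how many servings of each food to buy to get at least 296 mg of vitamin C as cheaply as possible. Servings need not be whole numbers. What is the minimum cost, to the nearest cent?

$2.47

Cost per mg of vitamin C: bell pepper $0.0083, orange $0.0097, strawberries $0.0136, sweet potato $0.0261, avocado $0.0767.
With no serving limits, use only bell pepper: 296 mg / 102 mg = 2.902 servings × $0.85 = $2.47.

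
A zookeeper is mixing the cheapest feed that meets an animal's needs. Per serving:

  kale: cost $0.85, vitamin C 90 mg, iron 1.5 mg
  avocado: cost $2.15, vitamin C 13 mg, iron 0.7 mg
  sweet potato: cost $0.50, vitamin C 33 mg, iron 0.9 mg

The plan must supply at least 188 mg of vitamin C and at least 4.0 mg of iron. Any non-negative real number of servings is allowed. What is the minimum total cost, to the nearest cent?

This is a tiny linear program; its minimum lies at a vertex of the feasible set. List the vertices and price them.
kale only: max(188/90, 4.0/1.5) = 2.667 servings → $2.27.
avocado only: max(188/13, 4.0/0.7) = 14.46 servings → $31.09.
sweet potato only: max(188/33, 4.0/0.9) = 5.697 servings → $2.85.
kale + avocado with both tight: 1.83 servings and 1.793 servings → $5.41.
kale + sweet potato with both tight: 1.181 servings and 2.476 servings → $2.24.
avocado + sweet potato: intersection lies outside the first quadrant.
The minimum over all feasible corners is $2.24.

$2.24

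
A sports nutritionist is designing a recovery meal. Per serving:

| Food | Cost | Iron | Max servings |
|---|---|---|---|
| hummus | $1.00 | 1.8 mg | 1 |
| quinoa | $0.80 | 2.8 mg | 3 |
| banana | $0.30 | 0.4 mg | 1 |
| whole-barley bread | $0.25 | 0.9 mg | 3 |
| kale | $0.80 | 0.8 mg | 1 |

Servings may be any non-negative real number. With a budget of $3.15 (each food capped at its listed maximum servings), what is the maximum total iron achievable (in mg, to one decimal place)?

11.1 mg

Iron per dollar: whole-barley bread 3.6, quinoa 3.5, hummus 1.8, banana 1.333, kale 1.
Take 3 servings of whole-barley bread: spends $0.75, +2.7 mg iron (running total 2.7 mg).
Take 3 servings of quinoa: spends $2.40, +8.4 mg iron (running total 11.1 mg).
Filling greedily by iron-per-dollar is optimal for one linear limit, giving 11.1 mg.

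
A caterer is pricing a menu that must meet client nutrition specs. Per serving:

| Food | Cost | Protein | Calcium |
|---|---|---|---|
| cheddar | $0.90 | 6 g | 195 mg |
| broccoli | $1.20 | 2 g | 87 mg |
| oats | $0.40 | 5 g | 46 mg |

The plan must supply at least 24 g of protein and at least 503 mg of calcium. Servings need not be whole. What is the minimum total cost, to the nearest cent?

Compare the cost at each extreme point of the feasible region.
cheddar only: max(24/6, 503/195) = 4 servings → $3.60.
broccoli only: max(24/2, 503/87) = 12 servings → $14.40.
oats only: max(24/5, 503/46) = 10.93 servings → $4.37.
cheddar + broccoli with both targets exact would need a negative amount; discard.
cheddar + oats with both tight: 2.019 servings and 2.378 servings → $2.77.
broccoli + oats with both tight: 4.114 servings and 3.155 servings → $6.20.
So the least-cost plan costs $2.77.

$2.77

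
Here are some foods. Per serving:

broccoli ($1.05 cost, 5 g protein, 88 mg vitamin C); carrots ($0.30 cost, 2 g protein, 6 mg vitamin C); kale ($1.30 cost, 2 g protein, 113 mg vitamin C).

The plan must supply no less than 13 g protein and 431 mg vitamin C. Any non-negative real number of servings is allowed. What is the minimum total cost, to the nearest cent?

$5.02

The cheapest plan sits at a corner of the feasible region — with two constraints it uses at most two foods.
broccoli only: max(13/5, 431/88) = 4.898 servings → $5.14.
carrots only: max(13/2, 431/6) = 71.83 servings → $21.55.
kale only: max(13/2, 431/113) = 6.5 servings → $8.45.
broccoli + carrots: the both-tight solution has a negative serving — not a feasible corner.
broccoli + kale with both tight: 1.56 servings and 2.599 servings → $5.02.
carrots + kale with both tight: 2.836 servings and 3.664 servings → $5.61.
So the least-cost plan costs $5.02.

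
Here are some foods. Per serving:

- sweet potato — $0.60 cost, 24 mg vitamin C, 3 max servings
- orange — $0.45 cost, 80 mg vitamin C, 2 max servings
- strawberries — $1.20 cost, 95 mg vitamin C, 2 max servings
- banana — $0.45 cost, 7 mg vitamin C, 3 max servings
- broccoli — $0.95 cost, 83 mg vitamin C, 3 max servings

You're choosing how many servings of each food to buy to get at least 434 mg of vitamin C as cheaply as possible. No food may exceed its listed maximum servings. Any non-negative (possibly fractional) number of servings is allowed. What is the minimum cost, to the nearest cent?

$4.07

Cost per mg of vitamin C: orange $0.0056, broccoli $0.0114, strawberries $0.0126, sweet potato $0.0250, banana $0.0643.
Take 2 servings of orange: +160.0 mg vitamin C for $0.90 (total $0.90, still need 274.0 mg).
Take 3 servings of broccoli: +249.0 mg vitamin C for $2.85 (total $3.75, still need 25.0 mg).
Take 0.2632 servings of strawberries: +25.0 mg vitamin C for $0.32 (total $4.07, still need 0.0 mg).
Filling from the cheapest source first is optimal under one linear minimum: $4.07.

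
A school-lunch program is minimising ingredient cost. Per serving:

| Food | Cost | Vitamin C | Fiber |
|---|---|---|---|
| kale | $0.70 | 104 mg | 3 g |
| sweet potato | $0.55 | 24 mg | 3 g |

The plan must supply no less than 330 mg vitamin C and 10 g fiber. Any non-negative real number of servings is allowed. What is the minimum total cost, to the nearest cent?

$2.30

Two binding constraints pin down two serving amounts, so the optimal mix uses at most two foods. The candidates are each food alone (scaled to the tighter of vitamin C/fiber) and each pair with both constraints tight.
kale only: max(330/104, 10/3) = 3.333 servings → $2.33.
sweet potato only: max(330/24, 10/3) = 13.75 servings → $7.56.
kale + sweet potato with both tight: 3.125 servings and 0.2083 servings → $2.30.
The minimum over all feasible corners is $2.30.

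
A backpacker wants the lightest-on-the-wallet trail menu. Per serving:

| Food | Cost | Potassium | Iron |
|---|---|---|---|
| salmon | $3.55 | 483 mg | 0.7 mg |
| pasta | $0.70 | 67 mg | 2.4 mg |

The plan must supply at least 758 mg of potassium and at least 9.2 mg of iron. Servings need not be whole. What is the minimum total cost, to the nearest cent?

$6.30

Check every corner: each single food scaled to meet both minima, and each pair solved so both constraints bind.
salmon only: max(758/483, 9.2/0.7) = 13.14 servings → $46.66.
pasta only: max(758/67, 9.2/2.4) = 11.31 servings → $7.92.
salmon + pasta with both tight: 1.081 servings and 3.518 servings → $6.30.
Cheapest feasible corner: $6.30.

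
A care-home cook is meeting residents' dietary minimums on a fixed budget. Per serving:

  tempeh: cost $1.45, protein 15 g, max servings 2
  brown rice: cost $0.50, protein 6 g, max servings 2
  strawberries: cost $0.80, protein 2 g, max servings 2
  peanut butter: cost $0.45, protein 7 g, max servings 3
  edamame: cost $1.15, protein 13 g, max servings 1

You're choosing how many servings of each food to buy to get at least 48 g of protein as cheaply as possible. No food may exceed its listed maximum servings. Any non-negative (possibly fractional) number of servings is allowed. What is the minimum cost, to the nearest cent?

$3.69

Cost per g of protein: peanut butter $0.0643, brown rice $0.0833, edamame $0.0885, tempeh $0.0967, strawberries $0.4000.
Take 3 servings of peanut butter: +21.0 g protein for $1.35 (total $1.35, still need 27.0 g).
Take 2 servings of brown rice: +12.0 g protein for $1.00 (total $2.35, still need 15.0 g).
Take 1 serving of edamame: +13.0 g protein for $1.15 (total $3.50, still need 2.0 g).
Take 0.1333 servings of tempeh: +2.0 g protein for $0.19 (total $3.69, still need 0.0 g).
Greedy by cheapest-per-g is optimal for a single linear constraint, so the minimum cost is $3.69.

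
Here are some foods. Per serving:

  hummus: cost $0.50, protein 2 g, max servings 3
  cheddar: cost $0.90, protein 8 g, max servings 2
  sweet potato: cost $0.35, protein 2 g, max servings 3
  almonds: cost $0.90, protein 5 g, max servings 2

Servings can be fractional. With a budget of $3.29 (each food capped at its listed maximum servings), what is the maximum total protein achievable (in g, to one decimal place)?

Protein per dollar: cheddar 8.889, sweet potato 5.714, almonds 5.556, hummus 4.
Take 2 servings of cheddar: spends $1.80, +16.0 g protein (running total 16.0 g).
Take 3 servings of sweet potato: spends $1.05, +6.0 g protein (running total 22.0 g).
Take 0.4889 servings of almonds: spends $0.44, +2.4 g protein (running total 24.4 g).
Filling greedily by protein-per-dollar is optimal for one linear limit, giving 24.4 g.

24.4 g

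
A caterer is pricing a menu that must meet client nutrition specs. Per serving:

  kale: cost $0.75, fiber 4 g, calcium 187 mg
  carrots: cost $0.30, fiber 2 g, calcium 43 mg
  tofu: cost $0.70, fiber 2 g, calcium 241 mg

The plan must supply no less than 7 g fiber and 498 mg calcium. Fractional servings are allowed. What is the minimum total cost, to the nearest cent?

$1.69

At the optimum either one food covers both requirements or two foods hit both targets exactly; no other combination can be cheaper.
kale only: max(7/4, 498/187) = 2.663 servings → $2.00.
carrots only: max(7/2, 498/43) = 11.58 servings → $3.47.
tofu only: max(7/2, 498/241) = 3.5 servings → $2.45.
kale + carrots: intersection lies outside the first quadrant.
kale + tofu with both tight: 1.171 servings and 1.158 servings → $1.69.
carrots + tofu with both tight: 1.745 servings and 1.755 servings → $1.75.
So the least-cost plan costs $1.69.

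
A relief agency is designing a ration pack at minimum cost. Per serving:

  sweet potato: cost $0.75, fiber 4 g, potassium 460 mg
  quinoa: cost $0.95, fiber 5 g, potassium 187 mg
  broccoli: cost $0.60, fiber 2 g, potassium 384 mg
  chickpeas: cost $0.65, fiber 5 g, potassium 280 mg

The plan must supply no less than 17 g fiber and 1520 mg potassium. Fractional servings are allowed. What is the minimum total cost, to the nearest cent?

At the optimum either one food covers both requirements or two foods hit both targets exactly; no other combination can be cheaper.
sweet potato only: max(17/4, 1520/460) = 4.25 servings → $3.19.
quinoa only: max(17/5, 1520/187) = 8.128 servings → $7.72.
broccoli only: max(17/2, 1520/384) = 8.5 servings → $5.10.
chickpeas only: max(17/5, 1520/280) = 5.429 servings → $3.53.
sweet potato + quinoa with both tight: 2.849 servings and 1.121 servings → $3.20.
sweet potato + broccoli with both targets exact would need a negative amount; discard.
sweet potato + chickpeas with both tight: 2.407 servings and 1.475 servings → $2.76.
quinoa + broccoli with both tight: 2.256 servings and 2.86 servings → $3.86.
quinoa + chickpeas with both targets exact would need a negative amount; discard.
broccoli + chickpeas with both tight: 2.088 servings and 2.565 servings → $2.92.
So the least-cost plan costs $2.76.

$2.76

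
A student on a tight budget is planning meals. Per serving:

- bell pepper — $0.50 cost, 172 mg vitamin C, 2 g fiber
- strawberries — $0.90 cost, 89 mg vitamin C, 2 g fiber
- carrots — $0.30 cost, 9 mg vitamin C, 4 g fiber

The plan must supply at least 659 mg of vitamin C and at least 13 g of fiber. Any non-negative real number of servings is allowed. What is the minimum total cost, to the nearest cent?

$2.29

Minimising a linear cost over {vitamin C ≥ 659, fiber ≥ 13, servings ≥ 0} — the optimum is at a vertex, using one or two foods.
bell pepper only: max(659/172, 13/2) = 6.5 servings → $3.25.
strawberries only: max(659/89, 13/2) = 7.404 servings → $6.66.
carrots only: max(659/9, 13/4) = 73.22 servings → $21.97.
bell pepper + strawberries with both tight: 0.9699 servings and 5.53 servings → $5.46.
bell pepper + carrots with both tight: 3.76 servings and 1.37 servings → $2.29.
strawberries + carrots with both targets exact would need a negative amount; discard.
The minimum over all feasible corners is $2.29.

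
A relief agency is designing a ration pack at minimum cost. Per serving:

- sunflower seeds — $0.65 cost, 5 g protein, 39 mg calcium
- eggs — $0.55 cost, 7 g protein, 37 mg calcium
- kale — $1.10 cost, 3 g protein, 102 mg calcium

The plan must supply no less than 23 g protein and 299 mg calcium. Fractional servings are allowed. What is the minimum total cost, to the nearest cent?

$3.59

Compare the cost at each extreme point of the feasible region.
sunflower seeds only: max(23/5, 299/39) = 7.667 servings → $4.98.
eggs only: max(23/7, 299/37) = 8.081 servings → $4.44.
kale only: max(23/3, 299/102) = 7.667 servings → $8.43.
sunflower seeds + eggs: intersection lies outside the first quadrant.
sunflower seeds + kale with both tight: 3.687 servings and 1.522 servings → $4.07.
eggs + kale with both tight: 2.403 servings and 2.06 servings → $3.59.
Cheapest feasible corner: $3.59.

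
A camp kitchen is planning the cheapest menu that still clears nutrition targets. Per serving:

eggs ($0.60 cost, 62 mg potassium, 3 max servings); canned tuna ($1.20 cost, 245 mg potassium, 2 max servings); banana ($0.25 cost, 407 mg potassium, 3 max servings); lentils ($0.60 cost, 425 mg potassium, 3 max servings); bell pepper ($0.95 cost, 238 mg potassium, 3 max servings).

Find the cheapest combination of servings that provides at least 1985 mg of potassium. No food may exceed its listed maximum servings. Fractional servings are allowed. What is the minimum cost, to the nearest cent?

$1.83

Cost per mg of potassium: banana $0.0006, lentils $0.0014, bell pepper $0.0040, canned tuna $0.0049, eggs $0.0097.
Take 3 servings of banana: +1221.0 mg potassium for $0.75 (total $0.75, still need 764.0 mg).
Take 1.798 servings of lentils: +764.0 mg potassium for $1.08 (total $1.83, still need 0.0 mg).
Filling from the cheapest source first is optimal under one linear minimum: $1.83.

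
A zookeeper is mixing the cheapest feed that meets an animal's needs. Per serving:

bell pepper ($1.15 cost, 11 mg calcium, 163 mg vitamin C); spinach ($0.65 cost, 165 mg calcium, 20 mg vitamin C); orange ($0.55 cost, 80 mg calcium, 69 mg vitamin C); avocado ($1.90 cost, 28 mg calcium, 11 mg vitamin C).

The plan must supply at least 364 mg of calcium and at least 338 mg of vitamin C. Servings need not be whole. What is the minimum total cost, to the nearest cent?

$2.67

An LP optimum is at a vertex; with two nutrient constraints at most two foods are used. Check each candidate.
bell pepper only: max(364/11, 338/163) = 33.09 servings → $38.05.
spinach only: max(364/165, 338/20) = 16.9 servings → $10.98.
orange only: max(364/80, 338/69) = 4.899 servings → $2.69.
avocado only: max(364/28, 338/11) = 30.73 servings → $58.38.
bell pepper + spinach with both tight: 1.818 servings and 2.085 servings → $3.45.
bell pepper + orange with both tight: 0.1567 servings and 4.528 servings → $2.67.
bell pepper + avocado with both tight: 1.229 servings and 12.52 servings → $25.20.
spinach + orange: the both-tight solution has a negative serving — not a feasible corner.
spinach + avocado with both targets exact would need a negative amount; discard.
orange + avocado with both targets exact would need a negative amount; discard.
Cheapest feasible corner: $2.67.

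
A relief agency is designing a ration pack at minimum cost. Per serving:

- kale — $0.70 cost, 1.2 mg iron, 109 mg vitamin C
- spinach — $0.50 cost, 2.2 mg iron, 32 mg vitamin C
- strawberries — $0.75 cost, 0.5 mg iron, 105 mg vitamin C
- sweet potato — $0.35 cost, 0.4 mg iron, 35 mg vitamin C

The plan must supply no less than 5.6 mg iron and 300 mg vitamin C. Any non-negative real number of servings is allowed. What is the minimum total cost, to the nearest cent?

$2.29

Check every corner: each single food scaled to meet both minima, and each pair solved so both constraints bind.
kale only: max(5.6/1.2, 300/109) = 4.667 servings → $3.27.
spinach only: max(5.6/2.2, 300/32) = 9.375 servings → $4.69.
strawberries only: max(5.6/0.5, 300/105) = 11.2 servings → $8.40.
sweet potato only: max(5.6/0.4, 300/35) = 14 servings → $4.90.
kale + spinach with both tight: 2.387 servings and 1.243 servings → $2.29.
kale + strawberries: the both-tight solution has a negative serving — not a feasible corner.
kale + sweet potato: the both-tight solution has a negative serving — not a feasible corner.
spinach + strawberries with both tight: 2.037 servings and 2.236 servings → $2.70.
spinach + sweet potato with both tight: 1.184 servings and 7.489 servings → $3.21.
strawberries + sweet potato: intersection lies outside the first quadrant.
So the least-cost plan costs $2.29.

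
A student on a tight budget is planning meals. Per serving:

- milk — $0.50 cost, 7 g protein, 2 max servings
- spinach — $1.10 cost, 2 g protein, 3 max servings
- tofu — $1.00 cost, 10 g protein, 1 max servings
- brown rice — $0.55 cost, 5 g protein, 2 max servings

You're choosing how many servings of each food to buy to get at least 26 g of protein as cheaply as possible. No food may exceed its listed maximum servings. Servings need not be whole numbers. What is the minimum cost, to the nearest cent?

Cost per g of protein: milk $0.0714, tofu $0.1000, brown rice $0.1100, spinach $0.5500.
Take 2 servings of milk: +14.0 g protein for $1.00 (total $1.00, still need 12.0 g).
Take 1 serving of tofu: +10.0 g protein for $1.00 (total $2.00, still need 2.0 g).
Take 0.4 servings of brown rice: +2.0 g protein for $0.22 (total $2.22, still need 0.0 g).
Greedy by cheapest-per-g is optimal for a single linear constraint, so the minimum cost is $2.22.

$2.22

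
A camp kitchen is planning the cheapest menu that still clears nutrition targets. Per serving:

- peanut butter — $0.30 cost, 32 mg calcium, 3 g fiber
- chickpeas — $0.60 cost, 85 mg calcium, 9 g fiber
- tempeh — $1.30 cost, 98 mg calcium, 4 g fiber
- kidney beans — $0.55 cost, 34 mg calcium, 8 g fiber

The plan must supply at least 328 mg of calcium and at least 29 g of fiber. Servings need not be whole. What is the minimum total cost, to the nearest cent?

$2.32

Compare the cost at each extreme point of the feasible region.
peanut butter only: max(328/32, 29/3) = 10.25 servings → $3.08.
chickpeas only: max(328/85, 29/9) = 3.859 servings → $2.32.
tempeh only: max(328/98, 29/4) = 7.25 servings → $9.43.
kidney beans only: max(328/34, 29/8) = 9.647 servings → $5.31.
peanut butter + chickpeas with both targets exact would need a negative amount; discard.
peanut butter + tempeh with both tight: 9.217 servings and 0.3373 servings → $3.20.
peanut butter + kidney beans: the both-tight solution has a negative serving — not a feasible corner.
chickpeas + tempeh with both tight: 2.823 servings and 0.8985 servings → $2.86.
chickpeas + kidney beans with both targets exact would need a negative amount; discard.
tempeh + kidney beans with both tight: 2.528 servings and 2.361 servings → $4.58.
So the least-cost plan costs $2.32.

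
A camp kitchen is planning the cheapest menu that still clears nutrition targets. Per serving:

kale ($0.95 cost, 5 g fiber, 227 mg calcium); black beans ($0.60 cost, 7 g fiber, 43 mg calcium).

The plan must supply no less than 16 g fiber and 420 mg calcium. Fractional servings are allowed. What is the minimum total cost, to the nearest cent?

$2.23

At the optimum either one food covers both requirements or two foods hit both targets exactly; no other combination can be cheaper.
kale only: max(16/5, 420/227) = 3.2 servings → $3.04.
black beans only: max(16/7, 420/43) = 9.767 servings → $5.86.
kale + black beans with both tight: 1.639 servings and 1.115 servings → $2.23.
The minimum over all feasible corners is $2.23.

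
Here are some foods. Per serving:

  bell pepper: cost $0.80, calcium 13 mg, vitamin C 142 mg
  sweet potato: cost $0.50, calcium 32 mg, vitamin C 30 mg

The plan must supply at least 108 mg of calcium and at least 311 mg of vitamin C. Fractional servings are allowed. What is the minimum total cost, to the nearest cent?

An LP optimum is at a vertex; with two nutrient constraints at most two foods are used. Check each candidate.
bell pepper only: max(108/13, 311/142) = 8.308 servings → $6.65.
sweet potato only: max(108/32, 311/30) = 10.37 servings → $5.18.
bell pepper + sweet potato with both tight: 1.616 servings and 2.719 servings → $2.65.
Cheapest feasible corner: $2.65.

$2.65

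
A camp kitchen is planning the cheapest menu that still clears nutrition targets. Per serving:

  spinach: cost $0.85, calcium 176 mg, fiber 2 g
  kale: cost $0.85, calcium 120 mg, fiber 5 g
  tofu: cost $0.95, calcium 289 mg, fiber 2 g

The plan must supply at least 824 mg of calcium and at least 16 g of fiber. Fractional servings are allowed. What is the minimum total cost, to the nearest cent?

Two binding constraints pin down two serving amounts, so the optimal mix uses at most two foods. The candidates are each food alone (scaled to the tighter of calcium/fiber) and each pair with both constraints tight.
spinach only: max(824/176, 16/2) = 8 servings → $6.80.
kale only: max(824/120, 16/5) = 6.867 servings → $5.84.
tofu only: max(824/289, 16/2) = 8 servings → $7.60.
spinach + kale with both tight: 3.438 servings and 1.825 servings → $4.47.
spinach + tofu: the both-tight solution has a negative serving — not a feasible corner.
kale + tofu with both tight: 2.47 servings and 1.826 servings → $3.83.
So the least-cost plan costs $3.83.

$3.83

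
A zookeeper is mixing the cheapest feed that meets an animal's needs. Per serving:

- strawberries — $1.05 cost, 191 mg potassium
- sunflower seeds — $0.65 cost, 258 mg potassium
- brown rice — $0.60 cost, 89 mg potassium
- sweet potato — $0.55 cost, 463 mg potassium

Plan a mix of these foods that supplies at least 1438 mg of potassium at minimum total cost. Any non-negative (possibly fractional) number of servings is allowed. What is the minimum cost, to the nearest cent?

Cost per mg of potassium: sweet potato $0.0012, sunflower seeds $0.0025, strawberries $0.0055, brown rice $0.0067.
With no serving limits, use only sweet potato: 1438 mg / 463 mg = 3.106 servings × $0.55 = $1.71.

$1.71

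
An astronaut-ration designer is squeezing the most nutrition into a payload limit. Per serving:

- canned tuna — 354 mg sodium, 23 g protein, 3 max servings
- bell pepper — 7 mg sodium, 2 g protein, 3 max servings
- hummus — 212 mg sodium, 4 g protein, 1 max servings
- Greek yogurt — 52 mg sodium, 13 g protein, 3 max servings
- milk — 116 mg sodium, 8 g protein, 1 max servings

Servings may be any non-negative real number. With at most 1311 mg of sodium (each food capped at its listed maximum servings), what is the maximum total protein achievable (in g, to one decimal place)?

Protein per mg sodium: bell pepper 0.2857, Greek yogurt 0.25, milk 0.06897, canned tuna 0.06497, hummus 0.01887.
Take 3 servings of bell pepper: uses 21 mg sodium, +6.0 g protein (running total 6.0 g).
Take 3 servings of Greek yogurt: uses 156 mg sodium, +39.0 g protein (running total 45.0 g).
Take 1 serving of milk: uses 116 mg sodium, +8.0 g protein (running total 53.0 g).
Take 2.876 servings of canned tuna: uses 1018 mg sodium, +66.1 g protein (running total 119.1 g).
Greedy by best ratio exhausts the sodium allowance optimally: 119.1 g.

119.1 g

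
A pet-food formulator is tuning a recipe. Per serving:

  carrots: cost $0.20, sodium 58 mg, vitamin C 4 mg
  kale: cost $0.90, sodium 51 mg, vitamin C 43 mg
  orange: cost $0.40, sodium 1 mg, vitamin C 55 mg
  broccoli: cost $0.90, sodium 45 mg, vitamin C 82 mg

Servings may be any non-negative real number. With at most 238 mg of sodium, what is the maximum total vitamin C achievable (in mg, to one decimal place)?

Vitamin C per mg sodium: orange 55, broccoli 1.822, kale 0.8431, carrots 0.06897.
With no serving limits, spend the whole sodium allowance on orange: 238 mg / 1 mg × 55 mg = 13090.0 mg.

13090.0 mg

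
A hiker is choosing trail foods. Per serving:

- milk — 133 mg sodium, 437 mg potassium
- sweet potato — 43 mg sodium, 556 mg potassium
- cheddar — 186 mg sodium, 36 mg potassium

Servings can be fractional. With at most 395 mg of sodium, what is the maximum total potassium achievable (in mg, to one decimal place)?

5107.4 mg

Potassium per mg sodium: sweet potato 12.93, milk 3.286, cheddar 0.1935.
With no serving limits, spend the whole sodium allowance on sweet potato: 395 mg / 43 mg × 556 mg = 5107.4 mg.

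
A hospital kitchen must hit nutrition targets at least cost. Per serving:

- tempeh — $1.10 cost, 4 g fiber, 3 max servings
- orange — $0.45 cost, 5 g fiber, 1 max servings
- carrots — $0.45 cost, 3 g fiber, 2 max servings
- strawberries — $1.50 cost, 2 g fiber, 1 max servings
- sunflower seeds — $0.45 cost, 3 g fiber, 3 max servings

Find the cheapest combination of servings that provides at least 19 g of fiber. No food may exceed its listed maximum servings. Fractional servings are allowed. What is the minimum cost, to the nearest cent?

Cost per g of fiber: orange $0.0900, carrots $0.1500, sunflower seeds $0.1500, tempeh $0.2750, strawberries $0.7500.
Take 1 serving of orange: +5.0 g fiber for $0.45 (total $0.45, still need 14.0 g).
Take 2 servings of carrots: +6.0 g fiber for $0.90 (total $1.35, still need 8.0 g).
Take 2.667 servings of sunflower seeds: +8.0 g fiber for $1.20 (total $2.55, still need 0.0 g).
Greedy by cheapest-per-g is optimal for a single linear constraint, so the minimum cost is $2.55.

$2.55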